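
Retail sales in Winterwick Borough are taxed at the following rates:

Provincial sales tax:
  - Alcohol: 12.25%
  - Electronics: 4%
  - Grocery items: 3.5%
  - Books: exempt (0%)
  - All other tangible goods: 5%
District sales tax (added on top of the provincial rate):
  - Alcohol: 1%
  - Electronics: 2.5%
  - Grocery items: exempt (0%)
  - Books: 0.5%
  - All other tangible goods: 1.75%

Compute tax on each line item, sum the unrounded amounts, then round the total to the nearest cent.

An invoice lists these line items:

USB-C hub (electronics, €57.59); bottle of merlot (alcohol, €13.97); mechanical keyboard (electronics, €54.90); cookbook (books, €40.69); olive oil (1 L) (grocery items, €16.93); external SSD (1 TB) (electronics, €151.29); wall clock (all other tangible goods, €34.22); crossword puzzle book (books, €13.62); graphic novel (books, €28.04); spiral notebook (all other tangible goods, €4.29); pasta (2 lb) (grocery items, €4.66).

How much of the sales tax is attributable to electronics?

USB-C hub €57.59: electronics → 4% + 2.5% district = 6.5% → €3.74335
Mechanical keyboard €54.90: electronics → 4% + 2.5% district = 6.5% → €3.5685
External SSD (1 TB) €151.29: electronics → 4% + 2.5% district = 6.5% → €9.83385
Tax on electronics: unrounded sum = €17.1457 → €17.15

€17.15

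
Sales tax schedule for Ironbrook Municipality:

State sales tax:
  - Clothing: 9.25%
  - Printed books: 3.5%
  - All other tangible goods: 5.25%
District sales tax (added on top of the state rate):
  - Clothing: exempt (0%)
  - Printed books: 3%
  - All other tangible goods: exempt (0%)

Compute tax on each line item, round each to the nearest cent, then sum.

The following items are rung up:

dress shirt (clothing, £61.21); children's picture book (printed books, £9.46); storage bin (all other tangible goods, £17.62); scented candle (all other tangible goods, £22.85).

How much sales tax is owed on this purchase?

£8.40

Dress shirt £61.21: clothing → 9.25% + 0% district = 9.25% → £5.66
Children's picture book £9.46: printed books → 3.5% + 3% district = 6.5% → £0.61
Storage bin £17.62: all other tangible goods → 5.25% + 0% district = 5.25% → £0.93
Scented candle £22.85: all other tangible goods → 5.25% + 0% district = 5.25% → £1.20
Total tax = £5.66 + £0.61 + £0.93 + £1.20 = £8.40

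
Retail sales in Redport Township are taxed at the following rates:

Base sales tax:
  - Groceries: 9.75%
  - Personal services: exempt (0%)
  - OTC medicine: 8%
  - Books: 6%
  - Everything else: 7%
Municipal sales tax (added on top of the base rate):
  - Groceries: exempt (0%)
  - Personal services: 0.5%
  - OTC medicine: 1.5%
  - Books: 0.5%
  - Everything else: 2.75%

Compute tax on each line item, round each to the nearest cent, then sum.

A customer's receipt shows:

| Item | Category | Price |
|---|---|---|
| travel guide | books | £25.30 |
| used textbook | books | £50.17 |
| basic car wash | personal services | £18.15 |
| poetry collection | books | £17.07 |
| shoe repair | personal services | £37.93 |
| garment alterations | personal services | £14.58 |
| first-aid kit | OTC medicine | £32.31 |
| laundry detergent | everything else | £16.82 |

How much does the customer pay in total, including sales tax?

£223.40

Travel guide £25.30: books → 6% + 0.5% municipal = 6.5% → £1.64
Used textbook £50.17: books → 6% + 0.5% municipal = 6.5% → £3.26
Basic car wash £18.15: personal services → 0% + 0.5% municipal = 0.5% → £0.09
Poetry collection £17.07: books → 6% + 0.5% municipal = 6.5% → £1.11
Shoe repair £37.93: personal services → 0% + 0.5% municipal = 0.5% → £0.19
Garment alterations £14.58: personal services → 0% + 0.5% municipal = 0.5% → £0.07
First-aid kit £32.31: OTC medicine → 8% + 1.5% municipal = 9.5% → £3.07
Laundry detergent £16.82: everything else → 7% + 2.75% municipal = 9.75% → £1.64
Subtotal = £212.33; tax = £11.07; total due = £223.40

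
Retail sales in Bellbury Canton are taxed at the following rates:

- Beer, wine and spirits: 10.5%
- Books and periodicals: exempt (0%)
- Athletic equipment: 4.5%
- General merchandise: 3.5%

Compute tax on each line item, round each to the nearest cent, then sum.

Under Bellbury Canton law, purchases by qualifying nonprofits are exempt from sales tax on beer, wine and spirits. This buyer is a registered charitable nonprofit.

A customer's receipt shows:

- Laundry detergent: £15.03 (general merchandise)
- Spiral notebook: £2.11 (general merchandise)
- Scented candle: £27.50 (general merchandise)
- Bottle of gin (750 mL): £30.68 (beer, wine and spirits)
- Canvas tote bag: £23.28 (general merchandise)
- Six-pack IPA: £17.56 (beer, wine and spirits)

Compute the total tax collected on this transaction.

Laundry detergent £15.03: general merchandise → 3.5% → £0.53
Spiral notebook £2.11: general merchandise → 3.5% → £0.07
Scented candle £27.50: general merchandise → 3.5% → £0.96
Bottle of gin (750 mL) £30.68: beer, wine and spirits, buyer-exempt → 0% → £0.00
Canvas tote bag £23.28: general merchandise → 3.5% → £0.81
Six-pack IPA £17.56: beer, wine and spirits, buyer-exempt → 0% → £0.00
Total tax = £0.53 + £0.07 + £0.96 + £0.81 = £2.37

£2.37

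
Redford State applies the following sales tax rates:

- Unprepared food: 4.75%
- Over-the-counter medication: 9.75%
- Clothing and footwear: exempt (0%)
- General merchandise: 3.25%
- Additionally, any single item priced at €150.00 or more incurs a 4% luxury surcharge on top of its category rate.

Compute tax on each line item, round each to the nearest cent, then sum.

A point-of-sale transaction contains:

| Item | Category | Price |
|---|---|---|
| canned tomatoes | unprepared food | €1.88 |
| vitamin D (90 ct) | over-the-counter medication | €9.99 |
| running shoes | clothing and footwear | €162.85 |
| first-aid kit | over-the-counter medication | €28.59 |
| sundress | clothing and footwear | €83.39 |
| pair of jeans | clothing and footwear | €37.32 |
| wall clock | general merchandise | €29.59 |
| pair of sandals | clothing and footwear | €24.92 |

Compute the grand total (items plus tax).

Canned tomatoes €1.88: unprepared food → 4.75% → €0.09
Vitamin D (90 ct) €9.99: over-the-counter medication → 9.75% → €0.97
Running shoes €162.85: clothing and footwear → 0% + 4% surcharge = 4% → €6.51
First-aid kit €28.59: over-the-counter medication → 9.75% → €2.79
Sundress €83.39: clothing and footwear → 0% → €0.00
Pair of jeans €37.32: clothing and footwear → 0% → €0.00
Wall clock €29.59: general merchandise → 3.25% → €0.96
Pair of sandals €24.92: clothing and footwear → 0% → €0.00
Subtotal = €378.53; tax = €11.32; total due = €389.85

€389.85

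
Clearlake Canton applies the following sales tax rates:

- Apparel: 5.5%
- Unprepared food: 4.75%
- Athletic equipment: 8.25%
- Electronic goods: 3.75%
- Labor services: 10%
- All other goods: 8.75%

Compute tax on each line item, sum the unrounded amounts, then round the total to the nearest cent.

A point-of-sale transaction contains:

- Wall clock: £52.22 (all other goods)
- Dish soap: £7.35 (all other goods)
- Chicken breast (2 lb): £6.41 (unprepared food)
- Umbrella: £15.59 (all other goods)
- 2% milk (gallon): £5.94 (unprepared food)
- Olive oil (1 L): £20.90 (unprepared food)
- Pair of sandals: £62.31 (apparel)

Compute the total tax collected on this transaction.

£11.58

Wall clock £52.22: all other goods → 8.75% → £4.56925
Dish soap £7.35: all other goods → 8.75% → £0.643125
Chicken breast (2 lb) £6.41: unprepared food → 4.75% → £0.304475
Umbrella £15.59: all other goods → 8.75% → £1.364125
2% milk (gallon) £5.94: unprepared food → 4.75% → £0.28215
Olive oil (1 L) £20.90: unprepared food → 4.75% → £0.99275
Pair of sandals £62.31: apparel → 5.5% → £3.42705
Unrounded tax sum = £11.582925 → £11.58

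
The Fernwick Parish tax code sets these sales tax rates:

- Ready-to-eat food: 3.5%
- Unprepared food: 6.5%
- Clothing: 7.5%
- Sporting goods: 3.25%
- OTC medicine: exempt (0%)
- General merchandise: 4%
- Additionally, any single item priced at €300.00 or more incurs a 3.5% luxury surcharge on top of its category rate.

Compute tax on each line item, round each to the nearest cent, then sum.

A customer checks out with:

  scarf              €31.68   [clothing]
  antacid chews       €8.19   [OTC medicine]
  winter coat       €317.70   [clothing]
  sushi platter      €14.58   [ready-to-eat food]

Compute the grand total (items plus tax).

Scarf €31.68: clothing → 7.5% → €2.38
Antacid chews €8.19: OTC medicine → 0% → €0.00
Winter coat €317.70: clothing → 7.5% + 3.5% surcharge = 11% → €34.95
Sushi platter €14.58: ready-to-eat food → 3.5% → €0.51
Subtotal = €372.15; tax = €37.84; total due = €409.99

€409.99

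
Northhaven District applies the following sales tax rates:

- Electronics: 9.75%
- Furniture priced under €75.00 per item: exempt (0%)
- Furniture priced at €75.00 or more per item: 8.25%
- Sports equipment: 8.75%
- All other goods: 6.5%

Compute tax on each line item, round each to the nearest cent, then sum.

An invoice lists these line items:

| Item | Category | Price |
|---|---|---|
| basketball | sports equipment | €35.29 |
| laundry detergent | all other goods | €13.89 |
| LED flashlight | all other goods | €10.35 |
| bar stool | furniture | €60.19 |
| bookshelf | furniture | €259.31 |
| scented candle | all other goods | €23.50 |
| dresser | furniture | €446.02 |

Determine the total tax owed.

Basketball €35.29: sports equipment → 8.75% → €3.09
Laundry detergent €13.89: all other goods → 6.5% → €0.90
LED flashlight €10.35: all other goods → 6.5% → €0.67
Bar stool €60.19: furniture, under €75.00 → 0% → €0.00
Bookshelf €259.31: furniture, €75.00 or more → 8.25% → €21.39
Scented candle €23.50: all other goods → 6.5% → €1.53
Dresser €446.02: furniture, €75.00 or more → 8.25% → €36.80
Total tax = €3.09 + €0.90 + €0.67 + €21.39 + €1.53 + €36.80 = €64.38

€64.38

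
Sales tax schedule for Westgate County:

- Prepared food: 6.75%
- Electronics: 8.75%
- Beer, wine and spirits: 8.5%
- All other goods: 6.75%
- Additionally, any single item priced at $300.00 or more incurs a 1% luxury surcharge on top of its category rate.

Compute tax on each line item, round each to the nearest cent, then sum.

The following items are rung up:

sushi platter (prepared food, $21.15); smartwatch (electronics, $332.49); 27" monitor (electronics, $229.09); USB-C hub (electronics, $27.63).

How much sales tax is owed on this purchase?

Sushi platter $21.15: prepared food → 6.75% → $1.43
Smartwatch $332.49: electronics → 8.75% + 1% surcharge = 9.75% → $32.42
27" monitor $229.09: electronics → 8.75% → $20.05
USB-C hub $27.63: electronics → 8.75% → $2.42
Total tax = $1.43 + $32.42 + $20.05 + $2.42 = $56.32

$56.32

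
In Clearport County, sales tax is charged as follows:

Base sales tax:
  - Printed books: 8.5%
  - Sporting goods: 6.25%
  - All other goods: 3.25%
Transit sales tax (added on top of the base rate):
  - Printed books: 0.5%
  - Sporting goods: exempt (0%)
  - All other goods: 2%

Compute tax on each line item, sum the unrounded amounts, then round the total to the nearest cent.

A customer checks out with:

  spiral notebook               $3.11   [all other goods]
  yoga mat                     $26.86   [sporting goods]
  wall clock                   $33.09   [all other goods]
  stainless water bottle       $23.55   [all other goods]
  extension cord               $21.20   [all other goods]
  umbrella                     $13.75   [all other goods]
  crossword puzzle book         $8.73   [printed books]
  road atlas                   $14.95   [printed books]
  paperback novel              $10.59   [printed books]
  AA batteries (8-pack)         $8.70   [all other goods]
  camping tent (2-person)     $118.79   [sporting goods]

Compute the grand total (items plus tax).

$300.94

Spiral notebook $3.11: all other goods → 3.25% + 2% transit = 5.25% → $0.163275
Yoga mat $26.86: sporting goods → 6.25% + 0% transit = 6.25% → $1.67875
Wall clock $33.09: all other goods → 3.25% + 2% transit = 5.25% → $1.737225
Stainless water bottle $23.55: all other goods → 3.25% + 2% transit = 5.25% → $1.236375
Extension cord $21.20: all other goods → 3.25% + 2% transit = 5.25% → $1.113
Umbrella $13.75: all other goods → 3.25% + 2% transit = 5.25% → $0.721875
Crossword puzzle book $8.73: printed books → 8.5% + 0.5% transit = 9% → $0.7857
Road atlas $14.95: printed books → 8.5% + 0.5% transit = 9% → $1.3455
Paperback novel $10.59: printed books → 8.5% + 0.5% transit = 9% → $0.9531
AA batteries (8-pack) $8.70: all other goods → 3.25% + 2% transit = 5.25% → $0.45675
Camping tent (2-person) $118.79: sporting goods → 6.25% + 0% transit = 6.25% → $7.424375
Subtotal = $283.32; unrounded tax = $17.615925 → $17.62; total due = $300.94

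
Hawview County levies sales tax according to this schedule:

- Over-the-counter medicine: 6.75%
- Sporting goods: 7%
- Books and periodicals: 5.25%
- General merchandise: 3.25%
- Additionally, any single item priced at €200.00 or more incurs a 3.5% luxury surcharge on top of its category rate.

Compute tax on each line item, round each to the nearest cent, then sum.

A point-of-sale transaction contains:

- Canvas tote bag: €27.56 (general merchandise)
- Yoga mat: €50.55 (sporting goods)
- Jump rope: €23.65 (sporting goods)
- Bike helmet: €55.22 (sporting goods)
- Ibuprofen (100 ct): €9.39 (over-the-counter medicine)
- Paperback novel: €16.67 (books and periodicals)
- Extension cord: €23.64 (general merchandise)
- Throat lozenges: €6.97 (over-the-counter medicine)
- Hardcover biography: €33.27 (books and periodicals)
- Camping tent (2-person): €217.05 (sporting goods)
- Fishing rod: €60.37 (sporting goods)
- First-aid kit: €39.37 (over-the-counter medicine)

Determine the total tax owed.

Canvas tote bag €27.56: general merchandise → 3.25% → €0.90
Yoga mat €50.55: sporting goods → 7% → €3.54
Jump rope €23.65: sporting goods → 7% → €1.66
Bike helmet €55.22: sporting goods → 7% → €3.87
Ibuprofen (100 ct) €9.39: over-the-counter medicine → 6.75% → €0.63
Paperback novel €16.67: books and periodicals → 5.25% → €0.88
Extension cord €23.64: general merchandise → 3.25% → €0.77
Throat lozenges €6.97: over-the-counter medicine → 6.75% → €0.47
Hardcover biography €33.27: books and periodicals → 5.25% → €1.75
Camping tent (2-person) €217.05: sporting goods → 7% + 3.5% surcharge = 10.5% → €22.79
Fishing rod €60.37: sporting goods → 7% → €4.23
First-aid kit €39.37: over-the-counter medicine → 6.75% → €2.66
Total tax = €0.90 + €3.54 + €1.66 + €3.87 + €0.63 + €0.88 + €0.77 + €0.47 + €1.75 + €22.79 + €4.23 + €2.66 = €44.15

€44.15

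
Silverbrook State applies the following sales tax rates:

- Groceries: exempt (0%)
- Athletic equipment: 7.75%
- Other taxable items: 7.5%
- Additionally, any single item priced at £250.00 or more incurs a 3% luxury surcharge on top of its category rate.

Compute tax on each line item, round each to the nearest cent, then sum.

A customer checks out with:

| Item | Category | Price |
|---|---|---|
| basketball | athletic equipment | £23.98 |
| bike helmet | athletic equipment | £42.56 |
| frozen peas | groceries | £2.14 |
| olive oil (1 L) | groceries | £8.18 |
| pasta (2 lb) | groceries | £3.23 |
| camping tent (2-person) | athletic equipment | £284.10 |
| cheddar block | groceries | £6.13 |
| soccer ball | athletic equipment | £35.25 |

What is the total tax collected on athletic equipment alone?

Basketball £23.98: athletic equipment → 7.75% → £1.86
Bike helmet £42.56: athletic equipment → 7.75% → £3.30
Camping tent (2-person) £284.10: athletic equipment → 7.75% + 3% surcharge = 10.75% → £30.54
Soccer ball £35.25: athletic equipment → 7.75% → £2.73
Tax on athletic equipment = £1.86 + £3.30 + £30.54 + £2.73 = £38.43

£38.43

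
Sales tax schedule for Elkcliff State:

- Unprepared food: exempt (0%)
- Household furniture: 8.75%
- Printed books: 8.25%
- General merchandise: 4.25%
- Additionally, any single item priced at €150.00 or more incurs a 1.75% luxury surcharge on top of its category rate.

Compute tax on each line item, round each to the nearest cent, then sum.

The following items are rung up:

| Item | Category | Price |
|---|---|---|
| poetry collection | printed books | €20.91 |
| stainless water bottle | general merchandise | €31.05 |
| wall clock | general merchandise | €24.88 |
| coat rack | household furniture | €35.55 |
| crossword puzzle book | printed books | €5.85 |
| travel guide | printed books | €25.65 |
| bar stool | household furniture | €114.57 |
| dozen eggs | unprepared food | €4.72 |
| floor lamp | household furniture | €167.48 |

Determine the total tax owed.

Poetry collection €20.91: printed books → 8.25% → €1.73
Stainless water bottle €31.05: general merchandise → 4.25% → €1.32
Wall clock €24.88: general merchandise → 4.25% → €1.06
Coat rack €35.55: household furniture → 8.75% → €3.11
Crossword puzzle book €5.85: printed books → 8.25% → €0.48
Travel guide €25.65: printed books → 8.25% → €2.12
Bar stool €114.57: household furniture → 8.75% → €10.02
Dozen eggs €4.72: unprepared food → 0% → €0.00
Floor lamp €167.48: household furniture → 8.75% + 1.75% surcharge = 10.5% → €17.59
Total tax = €1.73 + €1.32 + €1.06 + €3.11 + €0.48 + €2.12 + €10.02 + €17.59 = €37.43

€37.43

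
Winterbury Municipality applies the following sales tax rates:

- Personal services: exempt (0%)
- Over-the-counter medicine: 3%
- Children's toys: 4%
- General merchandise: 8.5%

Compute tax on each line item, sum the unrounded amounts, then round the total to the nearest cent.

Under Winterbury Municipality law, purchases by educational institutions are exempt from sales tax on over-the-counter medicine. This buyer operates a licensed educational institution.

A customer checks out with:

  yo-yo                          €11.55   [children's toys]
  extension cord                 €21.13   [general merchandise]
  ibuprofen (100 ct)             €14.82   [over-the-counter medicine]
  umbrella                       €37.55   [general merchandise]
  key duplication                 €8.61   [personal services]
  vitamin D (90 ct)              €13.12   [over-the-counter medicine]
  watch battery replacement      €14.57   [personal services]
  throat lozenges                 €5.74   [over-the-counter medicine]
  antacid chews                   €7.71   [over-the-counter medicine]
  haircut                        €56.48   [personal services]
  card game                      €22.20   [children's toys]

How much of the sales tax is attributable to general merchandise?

€4.99

Extension cord €21.13: general merchandise → 8.5% → €1.79605
Umbrella €37.55: general merchandise → 8.5% → €3.19175
Tax on general merchandise: unrounded sum = €4.9878 → €4.99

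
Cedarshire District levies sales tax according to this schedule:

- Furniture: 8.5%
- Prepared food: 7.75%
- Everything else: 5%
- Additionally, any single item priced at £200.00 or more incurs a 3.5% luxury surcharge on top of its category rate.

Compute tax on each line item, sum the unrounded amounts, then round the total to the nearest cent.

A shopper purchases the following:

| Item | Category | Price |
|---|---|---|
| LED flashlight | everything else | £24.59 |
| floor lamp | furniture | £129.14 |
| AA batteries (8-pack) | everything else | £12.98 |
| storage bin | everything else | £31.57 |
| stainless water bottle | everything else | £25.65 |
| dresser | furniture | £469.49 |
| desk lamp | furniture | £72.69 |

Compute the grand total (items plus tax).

LED flashlight £24.59: everything else → 5% → £1.2295
Floor lamp £129.14: furniture → 8.5% → £10.9769
AA batteries (8-pack) £12.98: everything else → 5% → £0.649
Storage bin £31.57: everything else → 5% → £1.5785
Stainless water bottle £25.65: everything else → 5% → £1.2825
Dresser £469.49: furniture → 8.5% + 3.5% surcharge = 12% → £56.3388
Desk lamp £72.69: furniture → 8.5% → £6.17865
Subtotal = £766.11; unrounded tax = £78.23385 → £78.23; total due = £844.34

£844.34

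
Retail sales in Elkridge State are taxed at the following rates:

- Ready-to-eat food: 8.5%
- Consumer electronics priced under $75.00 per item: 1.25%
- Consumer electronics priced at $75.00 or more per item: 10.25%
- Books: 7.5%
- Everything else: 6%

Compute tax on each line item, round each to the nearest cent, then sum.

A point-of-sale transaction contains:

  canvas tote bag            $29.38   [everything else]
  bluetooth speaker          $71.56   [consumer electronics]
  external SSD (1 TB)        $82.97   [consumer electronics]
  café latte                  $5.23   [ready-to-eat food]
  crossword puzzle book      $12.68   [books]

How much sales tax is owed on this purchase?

Canvas tote bag $29.38: everything else → 6% → $1.76
Bluetooth speaker $71.56: consumer electronics, under $75.00 → 1.25% → $0.89
External SSD (1 TB) $82.97: consumer electronics, $75.00 or more → 10.25% → $8.50
Café latte $5.23: ready-to-eat food → 8.5% → $0.44
Crossword puzzle book $12.68: books → 7.5% → $0.95
Total tax = $1.76 + $0.89 + $8.50 + $0.44 + $0.95 = $12.54

$12.54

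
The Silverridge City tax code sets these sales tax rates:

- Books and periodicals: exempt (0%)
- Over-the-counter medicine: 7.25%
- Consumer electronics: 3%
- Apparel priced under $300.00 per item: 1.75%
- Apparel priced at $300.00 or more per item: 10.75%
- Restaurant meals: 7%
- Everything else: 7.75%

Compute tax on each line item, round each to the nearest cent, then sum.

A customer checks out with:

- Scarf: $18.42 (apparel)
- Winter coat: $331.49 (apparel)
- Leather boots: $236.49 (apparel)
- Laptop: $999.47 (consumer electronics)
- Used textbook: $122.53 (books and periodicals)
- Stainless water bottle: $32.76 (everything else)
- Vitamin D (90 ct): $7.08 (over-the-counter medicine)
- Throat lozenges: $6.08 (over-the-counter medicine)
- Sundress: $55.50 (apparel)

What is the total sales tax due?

$74.54

Scarf $18.42: apparel, under $300.00 → 1.75% → $0.32
Winter coat $331.49: apparel, $300.00 or more → 10.75% → $35.64
Leather boots $236.49: apparel, under $300.00 → 1.75% → $4.14
Laptop $999.47: consumer electronics → 3% → $29.98
Used textbook $122.53: books and periodicals → 0% → $0.00
Stainless water bottle $32.76: everything else → 7.75% → $2.54
Vitamin D (90 ct) $7.08: over-the-counter medicine → 7.25% → $0.51
Throat lozenges $6.08: over-the-counter medicine → 7.25% → $0.44
Sundress $55.50: apparel, under $300.00 → 1.75% → $0.97
Total tax = $0.32 + $35.64 + $4.14 + $29.98 + $2.54 + $0.51 + $0.44 + $0.97 = $74.54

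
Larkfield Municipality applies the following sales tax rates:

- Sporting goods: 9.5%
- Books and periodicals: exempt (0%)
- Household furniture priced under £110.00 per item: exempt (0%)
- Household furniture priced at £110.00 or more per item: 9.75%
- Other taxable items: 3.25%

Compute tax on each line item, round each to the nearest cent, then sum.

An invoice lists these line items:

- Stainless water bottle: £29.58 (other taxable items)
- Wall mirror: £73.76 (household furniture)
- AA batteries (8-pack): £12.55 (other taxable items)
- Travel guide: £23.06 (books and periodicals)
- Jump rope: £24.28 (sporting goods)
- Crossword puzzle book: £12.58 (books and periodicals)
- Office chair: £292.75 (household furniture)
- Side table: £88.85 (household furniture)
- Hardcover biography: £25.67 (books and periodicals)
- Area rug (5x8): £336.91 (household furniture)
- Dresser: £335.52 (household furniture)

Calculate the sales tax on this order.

£97.78

Stainless water bottle £29.58: other taxable items → 3.25% → £0.96
Wall mirror £73.76: household furniture, under £110.00 → 0% → £0.00
AA batteries (8-pack) £12.55: other taxable items → 3.25% → £0.41
Travel guide £23.06: books and periodicals → 0% → £0.00
Jump rope £24.28: sporting goods → 9.5% → £2.31
Crossword puzzle book £12.58: books and periodicals → 0% → £0.00
Office chair £292.75: household furniture, £110.00 or more → 9.75% → £28.54
Side table £88.85: household furniture, under £110.00 → 0% → £0.00
Hardcover biography £25.67: books and periodicals → 0% → £0.00
Area rug (5x8) £336.91: household furniture, £110.00 or more → 9.75% → £32.85
Dresser £335.52: household furniture, £110.00 or more → 9.75% → £32.71
Total tax = £0.96 + £0.41 + £2.31 + £28.54 + £32.85 + £32.71 = £97.78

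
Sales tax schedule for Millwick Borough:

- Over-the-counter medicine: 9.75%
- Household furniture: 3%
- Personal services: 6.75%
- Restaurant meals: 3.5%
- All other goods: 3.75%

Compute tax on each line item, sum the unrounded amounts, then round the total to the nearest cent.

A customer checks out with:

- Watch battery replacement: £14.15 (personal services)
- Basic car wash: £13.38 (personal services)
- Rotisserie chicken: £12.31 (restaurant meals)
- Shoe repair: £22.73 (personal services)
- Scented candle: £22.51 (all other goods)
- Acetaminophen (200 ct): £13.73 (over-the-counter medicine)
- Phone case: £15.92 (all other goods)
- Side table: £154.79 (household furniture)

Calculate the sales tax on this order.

Watch battery replacement £14.15: personal services → 6.75% → £0.955125
Basic car wash £13.38: personal services → 6.75% → £0.90315
Rotisserie chicken £12.31: restaurant meals → 3.5% → £0.43085
Shoe repair £22.73: personal services → 6.75% → £1.534275
Scented candle £22.51: all other goods → 3.75% → £0.844125
Acetaminophen (200 ct) £13.73: over-the-counter medicine → 9.75% → £1.338675
Phone case £15.92: all other goods → 3.75% → £0.597
Side table £154.79: household furniture → 3% → £4.6437
Unrounded tax sum = £11.2469 → £11.25

£11.25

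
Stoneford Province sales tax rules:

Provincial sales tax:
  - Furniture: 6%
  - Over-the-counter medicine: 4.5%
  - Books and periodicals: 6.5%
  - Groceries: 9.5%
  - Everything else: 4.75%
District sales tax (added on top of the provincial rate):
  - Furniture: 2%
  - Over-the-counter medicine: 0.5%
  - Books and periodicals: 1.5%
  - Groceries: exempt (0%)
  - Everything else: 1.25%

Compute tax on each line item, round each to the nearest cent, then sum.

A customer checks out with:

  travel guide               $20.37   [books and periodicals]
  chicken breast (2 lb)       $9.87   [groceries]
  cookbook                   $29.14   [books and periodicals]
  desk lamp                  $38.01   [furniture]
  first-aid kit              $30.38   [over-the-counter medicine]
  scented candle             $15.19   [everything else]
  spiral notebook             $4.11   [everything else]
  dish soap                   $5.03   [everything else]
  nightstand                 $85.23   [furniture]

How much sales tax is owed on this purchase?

Travel guide $20.37: books and periodicals → 6.5% + 1.5% district = 8% → $1.63
Chicken breast (2 lb) $9.87: groceries → 9.5% + 0% district = 9.5% → $0.94
Cookbook $29.14: books and periodicals → 6.5% + 1.5% district = 8% → $2.33
Desk lamp $38.01: furniture → 6% + 2% district = 8% → $3.04
First-aid kit $30.38: over-the-counter medicine → 4.5% + 0.5% district = 5% → $1.52
Scented candle $15.19: everything else → 4.75% + 1.25% district = 6% → $0.91
Spiral notebook $4.11: everything else → 4.75% + 1.25% district = 6% → $0.25
Dish soap $5.03: everything else → 4.75% + 1.25% district = 6% → $0.30
Nightstand $85.23: furniture → 6% + 2% district = 8% → $6.82
Total tax = $1.63 + $0.94 + $2.33 + $3.04 + $1.52 + $0.91 + $0.25 + $0.30 + $6.82 = $17.74

$17.74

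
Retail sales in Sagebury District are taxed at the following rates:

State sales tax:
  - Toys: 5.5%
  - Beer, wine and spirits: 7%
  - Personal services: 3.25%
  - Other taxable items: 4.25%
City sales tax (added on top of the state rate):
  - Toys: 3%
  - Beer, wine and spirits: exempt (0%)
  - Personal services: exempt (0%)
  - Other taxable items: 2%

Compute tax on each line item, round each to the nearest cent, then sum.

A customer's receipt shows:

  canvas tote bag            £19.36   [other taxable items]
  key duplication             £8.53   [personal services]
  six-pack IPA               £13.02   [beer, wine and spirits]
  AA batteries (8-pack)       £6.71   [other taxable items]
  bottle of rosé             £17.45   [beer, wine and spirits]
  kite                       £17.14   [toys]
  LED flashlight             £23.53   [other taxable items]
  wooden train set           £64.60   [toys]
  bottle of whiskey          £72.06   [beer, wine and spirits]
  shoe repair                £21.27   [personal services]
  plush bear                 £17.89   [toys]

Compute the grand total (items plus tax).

Canvas tote bag £19.36: other taxable items → 4.25% + 2% city = 6.25% → £1.21
Key duplication £8.53: personal services → 3.25% + 0% city = 3.25% → £0.28
Six-pack IPA £13.02: beer, wine and spirits → 7% + 0% city = 7% → £0.91
AA batteries (8-pack) £6.71: other taxable items → 4.25% + 2% city = 6.25% → £0.42
Bottle of rosé £17.45: beer, wine and spirits → 7% + 0% city = 7% → £1.22
Kite £17.14: toys → 5.5% + 3% city = 8.5% → £1.46
LED flashlight £23.53: other taxable items → 4.25% + 2% city = 6.25% → £1.47
Wooden train set £64.60: toys → 5.5% + 3% city = 8.5% → £5.49
Bottle of whiskey £72.06: beer, wine and spirits → 7% + 0% city = 7% → £5.04
Shoe repair £21.27: personal services → 3.25% + 0% city = 3.25% → £0.69
Plush bear £17.89: toys → 5.5% + 3% city = 8.5% → £1.52
Subtotal = £281.56; tax = £19.71; total due = £301.27

£301.27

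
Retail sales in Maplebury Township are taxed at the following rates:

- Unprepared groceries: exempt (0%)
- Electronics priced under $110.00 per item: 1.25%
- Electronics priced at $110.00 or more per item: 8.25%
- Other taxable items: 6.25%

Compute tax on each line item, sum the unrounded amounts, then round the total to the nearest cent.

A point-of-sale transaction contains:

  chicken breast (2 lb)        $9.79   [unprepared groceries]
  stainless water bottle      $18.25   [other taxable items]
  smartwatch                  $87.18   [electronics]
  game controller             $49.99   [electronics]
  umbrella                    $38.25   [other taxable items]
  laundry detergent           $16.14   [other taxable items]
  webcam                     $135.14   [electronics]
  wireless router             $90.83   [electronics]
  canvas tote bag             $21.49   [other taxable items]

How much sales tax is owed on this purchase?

Chicken breast (2 lb) $9.79: unprepared groceries → 0% → $0.00
Stainless water bottle $18.25: other taxable items → 6.25% → $1.140625
Smartwatch $87.18: electronics, under $110.00 → 1.25% → $1.08975
Game controller $49.99: electronics, under $110.00 → 1.25% → $0.624875
Umbrella $38.25: other taxable items → 6.25% → $2.390625
Laundry detergent $16.14: other taxable items → 6.25% → $1.00875
Webcam $135.14: electronics, $110.00 or more → 8.25% → $11.14905
Wireless router $90.83: electronics, under $110.00 → 1.25% → $1.135375
Canvas tote bag $21.49: other taxable items → 6.25% → $1.343125
Unrounded tax sum = $19.882175 → $19.88

$19.88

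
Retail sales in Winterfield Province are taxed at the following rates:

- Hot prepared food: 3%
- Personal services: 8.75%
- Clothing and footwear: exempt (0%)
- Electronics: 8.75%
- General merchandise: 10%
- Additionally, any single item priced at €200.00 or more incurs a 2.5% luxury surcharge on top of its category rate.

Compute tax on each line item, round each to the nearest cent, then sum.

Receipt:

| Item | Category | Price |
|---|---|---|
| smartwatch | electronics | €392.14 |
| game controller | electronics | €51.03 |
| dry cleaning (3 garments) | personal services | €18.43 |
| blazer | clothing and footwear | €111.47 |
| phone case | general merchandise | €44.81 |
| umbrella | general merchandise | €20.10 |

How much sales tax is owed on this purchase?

Smartwatch €392.14: electronics → 8.75% + 2.5% surcharge = 11.25% → €44.12
Game controller €51.03: electronics → 8.75% → €4.47
Dry cleaning (3 garments) €18.43: personal services → 8.75% → €1.61
Blazer €111.47: clothing and footwear → 0% → €0.00
Phone case €44.81: general merchandise → 10% → €4.48
Umbrella €20.10: general merchandise → 10% → €2.01
Total tax = €44.12 + €4.47 + €1.61 + €4.48 + €2.01 = €56.69

€56.69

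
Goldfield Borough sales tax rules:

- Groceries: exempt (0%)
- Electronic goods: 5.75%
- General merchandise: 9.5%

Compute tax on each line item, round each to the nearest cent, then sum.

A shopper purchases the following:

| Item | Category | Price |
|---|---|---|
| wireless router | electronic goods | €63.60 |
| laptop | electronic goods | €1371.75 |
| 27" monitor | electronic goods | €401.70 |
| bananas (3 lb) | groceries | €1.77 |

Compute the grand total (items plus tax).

Wireless router €63.60: electronic goods → 5.75% → €3.66
Laptop €1371.75: electronic goods → 5.75% → €78.88
27" monitor €401.70: electronic goods → 5.75% → €23.10
Bananas (3 lb) €1.77: groceries → 0% → €0.00
Subtotal = €1838.82; tax = €105.64; total due = €1944.46

€1944.46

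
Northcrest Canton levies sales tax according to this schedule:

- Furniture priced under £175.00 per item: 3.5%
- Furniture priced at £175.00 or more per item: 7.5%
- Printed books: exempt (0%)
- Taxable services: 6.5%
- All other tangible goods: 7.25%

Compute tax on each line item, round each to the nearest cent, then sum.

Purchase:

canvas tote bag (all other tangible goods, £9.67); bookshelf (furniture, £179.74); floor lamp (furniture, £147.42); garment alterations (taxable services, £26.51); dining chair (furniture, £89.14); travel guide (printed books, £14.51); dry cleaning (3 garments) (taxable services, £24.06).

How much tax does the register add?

£25.74

Canvas tote bag £9.67: all other tangible goods → 7.25% → £0.70
Bookshelf £179.74: furniture, £175.00 or more → 7.5% → £13.48
Floor lamp £147.42: furniture, under £175.00 → 3.5% → £5.16
Garment alterations £26.51: taxable services → 6.5% → £1.72
Dining chair £89.14: furniture, under £175.00 → 3.5% → £3.12
Travel guide £14.51: printed books → 0% → £0.00
Dry cleaning (3 garments) £24.06: taxable services → 6.5% → £1.56
Total tax = £0.70 + £13.48 + £5.16 + £1.72 + £3.12 + £1.56 = £25.74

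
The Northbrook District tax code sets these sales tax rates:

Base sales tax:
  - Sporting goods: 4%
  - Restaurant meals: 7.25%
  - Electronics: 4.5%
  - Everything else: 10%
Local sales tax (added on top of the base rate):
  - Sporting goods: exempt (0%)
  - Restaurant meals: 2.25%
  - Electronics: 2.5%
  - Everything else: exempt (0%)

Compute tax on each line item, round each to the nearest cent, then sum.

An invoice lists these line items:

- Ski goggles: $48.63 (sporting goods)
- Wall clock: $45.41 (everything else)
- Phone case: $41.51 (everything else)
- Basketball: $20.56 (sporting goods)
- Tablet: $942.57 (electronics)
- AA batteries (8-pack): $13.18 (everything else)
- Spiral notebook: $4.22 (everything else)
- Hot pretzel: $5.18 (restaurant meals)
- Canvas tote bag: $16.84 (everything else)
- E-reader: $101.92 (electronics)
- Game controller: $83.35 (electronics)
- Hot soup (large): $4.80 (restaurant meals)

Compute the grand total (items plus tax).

$1422.94

Ski goggles $48.63: sporting goods → 4% + 0% local = 4% → $1.95
Wall clock $45.41: everything else → 10% + 0% local = 10% → $4.54
Phone case $41.51: everything else → 10% + 0% local = 10% → $4.15
Basketball $20.56: sporting goods → 4% + 0% local = 4% → $0.82
Tablet $942.57: electronics → 4.5% + 2.5% local = 7% → $65.98
AA batteries (8-pack) $13.18: everything else → 10% + 0% local = 10% → $1.32
Spiral notebook $4.22: everything else → 10% + 0% local = 10% → $0.42
Hot pretzel $5.18: restaurant meals → 7.25% + 2.25% local = 9.5% → $0.49
Canvas tote bag $16.84: everything else → 10% + 0% local = 10% → $1.68
E-reader $101.92: electronics → 4.5% + 2.5% local = 7% → $7.13
Game controller $83.35: electronics → 4.5% + 2.5% local = 7% → $5.83
Hot soup (large) $4.80: restaurant meals → 7.25% + 2.25% local = 9.5% → $0.46
Subtotal = $1328.17; tax = $94.77; total due = $1422.94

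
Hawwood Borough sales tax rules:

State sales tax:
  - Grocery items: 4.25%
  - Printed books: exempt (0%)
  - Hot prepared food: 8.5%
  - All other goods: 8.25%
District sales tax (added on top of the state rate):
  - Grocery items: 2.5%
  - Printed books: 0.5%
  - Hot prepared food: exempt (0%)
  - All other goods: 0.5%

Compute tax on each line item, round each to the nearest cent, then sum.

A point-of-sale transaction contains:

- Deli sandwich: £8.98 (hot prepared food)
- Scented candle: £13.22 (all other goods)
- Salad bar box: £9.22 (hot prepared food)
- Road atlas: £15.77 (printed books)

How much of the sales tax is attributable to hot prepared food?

£1.54

Deli sandwich £8.98: hot prepared food → 8.5% + 0% district = 8.5% → £0.76
Salad bar box £9.22: hot prepared food → 8.5% + 0% district = 8.5% → £0.78
Tax on hot prepared food = £0.76 + £0.78 = £1.54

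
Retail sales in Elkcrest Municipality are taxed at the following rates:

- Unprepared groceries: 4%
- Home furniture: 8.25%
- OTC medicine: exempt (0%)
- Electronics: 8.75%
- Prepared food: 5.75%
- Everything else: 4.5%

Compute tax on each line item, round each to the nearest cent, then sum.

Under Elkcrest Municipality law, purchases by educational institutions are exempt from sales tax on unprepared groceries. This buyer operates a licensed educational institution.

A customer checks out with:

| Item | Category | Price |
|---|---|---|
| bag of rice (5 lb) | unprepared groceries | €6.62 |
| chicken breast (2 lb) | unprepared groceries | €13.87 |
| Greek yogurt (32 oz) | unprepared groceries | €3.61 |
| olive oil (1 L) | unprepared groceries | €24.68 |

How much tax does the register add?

€0.00

Bag of rice (5 lb) €6.62: unprepared groceries, buyer-exempt → 0% → €0.00
Chicken breast (2 lb) €13.87: unprepared groceries, buyer-exempt → 0% → €0.00
Greek yogurt (32 oz) €3.61: unprepared groceries, buyer-exempt → 0% → €0.00
Olive oil (1 L) €24.68: unprepared groceries, buyer-exempt → 0% → €0.00
Total tax = €0.00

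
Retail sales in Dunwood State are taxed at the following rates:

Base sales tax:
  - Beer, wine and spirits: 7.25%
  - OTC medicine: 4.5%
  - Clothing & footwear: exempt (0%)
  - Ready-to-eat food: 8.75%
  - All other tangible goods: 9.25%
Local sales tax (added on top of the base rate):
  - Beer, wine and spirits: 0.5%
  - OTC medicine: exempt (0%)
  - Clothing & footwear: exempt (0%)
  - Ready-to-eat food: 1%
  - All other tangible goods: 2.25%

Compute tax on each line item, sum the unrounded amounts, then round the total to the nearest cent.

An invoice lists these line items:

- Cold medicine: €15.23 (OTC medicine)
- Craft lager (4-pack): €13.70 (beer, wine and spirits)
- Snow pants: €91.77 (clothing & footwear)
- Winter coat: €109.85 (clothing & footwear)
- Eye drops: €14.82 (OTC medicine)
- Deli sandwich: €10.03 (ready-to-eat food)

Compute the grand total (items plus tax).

€258.79

Cold medicine €15.23: OTC medicine → 4.5% + 0% local = 4.5% → €0.68535
Craft lager (4-pack) €13.70: beer, wine and spirits → 7.25% + 0.5% local = 7.75% → €1.06175
Snow pants €91.77: clothing & footwear → 0% + 0% local = 0% → €0.00
Winter coat €109.85: clothing & footwear → 0% + 0% local = 0% → €0.00
Eye drops €14.82: OTC medicine → 4.5% + 0% local = 4.5% → €0.6669
Deli sandwich €10.03: ready-to-eat food → 8.75% + 1% local = 9.75% → €0.977925
Subtotal = €255.40; unrounded tax = €3.391925 → €3.39; total due = €258.79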